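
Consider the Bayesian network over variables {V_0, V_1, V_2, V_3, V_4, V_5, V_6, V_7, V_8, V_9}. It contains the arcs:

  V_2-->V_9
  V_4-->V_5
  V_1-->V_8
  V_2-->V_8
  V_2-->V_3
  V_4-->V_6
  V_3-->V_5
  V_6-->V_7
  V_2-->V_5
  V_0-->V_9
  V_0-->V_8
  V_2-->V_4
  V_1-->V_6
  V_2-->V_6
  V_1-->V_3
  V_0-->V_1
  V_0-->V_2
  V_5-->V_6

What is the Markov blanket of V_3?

{V_1, V_2, V_4, V_5}

Pa(V_3) = {V_1, V_2}.
Ch(V_3) = {V_5}.
For each child, the remaining parents (spouses of V_3):
  parents(V_5) \ {V_3} = {V_2, V_4}.
Union: {V_1, V_2} ∪ {V_5} ∪ {V_2, V_4} = {V_1, V_2, V_4, V_5}.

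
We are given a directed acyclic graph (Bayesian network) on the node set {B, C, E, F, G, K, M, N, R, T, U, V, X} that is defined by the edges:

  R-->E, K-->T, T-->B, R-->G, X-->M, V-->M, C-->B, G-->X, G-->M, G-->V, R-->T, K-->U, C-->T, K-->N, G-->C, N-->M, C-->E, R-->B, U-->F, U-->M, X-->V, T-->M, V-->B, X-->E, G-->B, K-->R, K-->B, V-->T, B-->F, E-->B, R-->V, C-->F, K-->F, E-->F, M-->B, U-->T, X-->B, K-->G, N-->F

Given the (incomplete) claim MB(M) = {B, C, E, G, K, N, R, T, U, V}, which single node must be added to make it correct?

X

M's parents: G, N, T, U, V, X.
M has child B.
Co-parents of M (other parents of its children):
  B: C, E, G, K, R, T, V, X
MB(M) = {B, C, E, G, K, N, R, T, U, V, X}.
Comparing with the claimed set, X is missing.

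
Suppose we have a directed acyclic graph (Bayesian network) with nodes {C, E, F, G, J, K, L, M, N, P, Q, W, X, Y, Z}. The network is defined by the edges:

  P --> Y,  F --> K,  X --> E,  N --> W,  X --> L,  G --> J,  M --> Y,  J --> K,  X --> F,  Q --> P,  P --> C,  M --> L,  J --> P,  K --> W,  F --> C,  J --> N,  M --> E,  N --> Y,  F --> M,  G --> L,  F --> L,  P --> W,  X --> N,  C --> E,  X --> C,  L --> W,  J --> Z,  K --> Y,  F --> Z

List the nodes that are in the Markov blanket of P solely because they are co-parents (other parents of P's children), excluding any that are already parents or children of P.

{F, K, L, M, N, X}

Children of P: C, W, Y.
  Y's other parents are K, M, N.
  C's other parents are F, X.
  W also has parents K, L, N.
Excluding nodes already adjacent to P (C, J, Q, W, Y), the co-parent-only contribution is {F, K, L, M, N, X}.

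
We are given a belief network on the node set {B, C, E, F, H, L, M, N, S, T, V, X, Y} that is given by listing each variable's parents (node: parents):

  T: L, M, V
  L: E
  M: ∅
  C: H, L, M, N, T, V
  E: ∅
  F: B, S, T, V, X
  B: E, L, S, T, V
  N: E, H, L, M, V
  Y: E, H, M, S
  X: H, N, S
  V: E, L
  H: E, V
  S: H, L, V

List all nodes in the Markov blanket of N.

{C, E, H, L, M, S, T, V, X}

The Markov blanket of a node is its parents, its children, and the other parents of its children.
Parents of N: E, H, L, M, V.
N has children C, X.
Co-parents of N (other parents of its children):
  parents(X) \ {N} = {H, S}.
  C's other parents are H, L, M, T, V.
So the Markov blanket of N is {C, E, H, L, M, S, T, V, X}.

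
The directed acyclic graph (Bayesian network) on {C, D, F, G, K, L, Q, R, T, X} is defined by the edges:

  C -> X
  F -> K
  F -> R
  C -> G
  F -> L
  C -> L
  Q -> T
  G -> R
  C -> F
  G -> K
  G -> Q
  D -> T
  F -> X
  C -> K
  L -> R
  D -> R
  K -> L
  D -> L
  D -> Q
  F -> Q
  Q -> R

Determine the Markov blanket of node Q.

{D, F, G, L, R, T}

Recall MB(v) = parents ∪ children ∪ spouses, where spouses are the other parents of v's children.
Ch(Q) = {R, T}.
Parents of Q: D, F, G.
Other parents of Q's children:
  parents(R) \ {Q} = {D, F, G, L}.
  T also has parent D.
MB(Q) = {D, F, G, L, R, T}.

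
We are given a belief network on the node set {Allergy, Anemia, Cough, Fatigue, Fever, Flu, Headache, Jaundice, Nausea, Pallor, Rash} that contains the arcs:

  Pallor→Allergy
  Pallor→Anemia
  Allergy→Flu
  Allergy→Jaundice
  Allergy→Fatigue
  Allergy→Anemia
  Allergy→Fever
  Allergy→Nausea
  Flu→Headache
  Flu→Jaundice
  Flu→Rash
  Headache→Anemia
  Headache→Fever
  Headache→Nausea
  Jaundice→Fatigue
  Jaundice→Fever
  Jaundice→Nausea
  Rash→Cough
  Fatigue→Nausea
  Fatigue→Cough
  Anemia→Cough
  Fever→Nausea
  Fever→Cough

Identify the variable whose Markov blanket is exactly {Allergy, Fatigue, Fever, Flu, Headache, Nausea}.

The target node must have every member of {Allergy, Fatigue, Fever, Flu, Headache, Nausea} as a parent, child, or co-parent, and no others.
Parents of Jaundice: Allergy, Flu; children: Fatigue, Fever, Nausea; co-parents: Allergy, Fatigue, Fever, Headache.
These exactly cover the given set, so the node is Jaundice.

Jaundice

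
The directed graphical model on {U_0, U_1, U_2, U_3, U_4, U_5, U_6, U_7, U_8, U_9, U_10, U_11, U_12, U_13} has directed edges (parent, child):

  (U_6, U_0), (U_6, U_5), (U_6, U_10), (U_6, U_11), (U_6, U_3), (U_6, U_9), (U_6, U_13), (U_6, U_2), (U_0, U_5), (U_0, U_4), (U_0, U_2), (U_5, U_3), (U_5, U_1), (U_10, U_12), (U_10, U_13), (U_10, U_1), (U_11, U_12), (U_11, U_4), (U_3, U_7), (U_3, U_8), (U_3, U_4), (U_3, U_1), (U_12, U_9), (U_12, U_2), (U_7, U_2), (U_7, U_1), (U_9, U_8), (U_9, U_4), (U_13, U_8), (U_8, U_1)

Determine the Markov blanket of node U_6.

{U_0, U_2, U_3, U_5, U_7, U_9, U_10, U_11, U_12, U_13}

U_6's children: U_0, U_2, U_3, U_5, U_9, U_10, U_11, U_13.
U_6 has no parents.
Other parents of U_6's children:
  U_0: no additional parents.
  U_5 also has parent U_0.
  U_10 has no other parent.
  U_11 has no other parent.
  U_3 also has parent U_5.
  U_9's other parent is U_12.
  U_13 also has parent U_10.
  U_2's other parents are U_0, U_7, U_12.
Taking the union gives {U_0, U_2, U_3, U_5, U_7, U_9, U_10, U_11, U_12, U_13}.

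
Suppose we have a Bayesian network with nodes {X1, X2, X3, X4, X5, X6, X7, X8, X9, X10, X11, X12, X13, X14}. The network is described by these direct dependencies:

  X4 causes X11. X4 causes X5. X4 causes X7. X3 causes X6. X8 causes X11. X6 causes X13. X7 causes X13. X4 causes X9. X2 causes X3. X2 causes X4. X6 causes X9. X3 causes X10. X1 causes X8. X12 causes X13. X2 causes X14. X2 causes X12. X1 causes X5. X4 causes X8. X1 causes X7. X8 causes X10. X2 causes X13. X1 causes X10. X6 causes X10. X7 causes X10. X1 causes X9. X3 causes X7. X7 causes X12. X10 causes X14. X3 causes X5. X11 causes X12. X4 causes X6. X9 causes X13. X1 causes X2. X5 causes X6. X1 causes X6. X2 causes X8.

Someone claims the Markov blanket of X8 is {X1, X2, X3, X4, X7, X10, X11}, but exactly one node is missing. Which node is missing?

Recall MB(v) = parents ∪ children ∪ spouses, where spouses are the other parents of v's children.
Pa(X8) = {X1, X2, X4}.
X8's children: X10, X11.
Parents of each child, excluding X8:
  parents(X10) \ {X8} = {X1, X3, X6, X7}.
  parents(X11) \ {X8} = {X4}.
MB(X8) = {X1, X2, X3, X4, X6, X7, X10, X11}.
Comparing with the claimed set, X6 is missing.

X6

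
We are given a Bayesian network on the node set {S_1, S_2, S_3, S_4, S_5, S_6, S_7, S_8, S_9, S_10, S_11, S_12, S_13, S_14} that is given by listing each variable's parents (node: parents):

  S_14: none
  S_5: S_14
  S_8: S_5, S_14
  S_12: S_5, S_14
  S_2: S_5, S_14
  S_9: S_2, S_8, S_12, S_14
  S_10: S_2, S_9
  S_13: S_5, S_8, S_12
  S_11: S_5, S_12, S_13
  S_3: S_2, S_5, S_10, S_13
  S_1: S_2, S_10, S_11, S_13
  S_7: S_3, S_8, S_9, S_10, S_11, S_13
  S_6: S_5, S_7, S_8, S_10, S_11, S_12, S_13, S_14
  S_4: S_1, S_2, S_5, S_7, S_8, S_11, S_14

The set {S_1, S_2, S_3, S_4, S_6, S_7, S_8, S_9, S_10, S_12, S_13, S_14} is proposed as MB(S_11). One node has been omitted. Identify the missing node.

S_11's children: S_1, S_4, S_6, S_7.
Parents of S_11: S_5, S_12, S_13.
Co-parents of S_11 (other parents of its children):
  S_1: S_2, S_10, S_13
  S_7: S_3, S_8, S_9, S_10, S_13
  S_6: S_5, S_7, S_8, S_10, S_12, S_13, S_14
  S_4: S_1, S_2, S_5, S_7, S_8, S_14
MB(S_11) = {S_1, S_2, S_3, S_4, S_5, S_6, S_7, S_8, S_9, S_10, S_12, S_13, S_14}.
Comparing with the claimed set, S_5 is missing.

S_5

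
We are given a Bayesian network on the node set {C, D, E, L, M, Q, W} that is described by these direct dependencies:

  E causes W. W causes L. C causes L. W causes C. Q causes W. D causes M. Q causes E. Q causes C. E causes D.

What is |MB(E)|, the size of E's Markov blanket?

3

The Markov blanket of a node is its parents, its children, and the other parents of its children.
Parents of E: Q.
Children of E: D, W.
Other parents of E's children:
  W: Q
  D: —
MB(E) = {D, Q, W}, which has 3 nodes.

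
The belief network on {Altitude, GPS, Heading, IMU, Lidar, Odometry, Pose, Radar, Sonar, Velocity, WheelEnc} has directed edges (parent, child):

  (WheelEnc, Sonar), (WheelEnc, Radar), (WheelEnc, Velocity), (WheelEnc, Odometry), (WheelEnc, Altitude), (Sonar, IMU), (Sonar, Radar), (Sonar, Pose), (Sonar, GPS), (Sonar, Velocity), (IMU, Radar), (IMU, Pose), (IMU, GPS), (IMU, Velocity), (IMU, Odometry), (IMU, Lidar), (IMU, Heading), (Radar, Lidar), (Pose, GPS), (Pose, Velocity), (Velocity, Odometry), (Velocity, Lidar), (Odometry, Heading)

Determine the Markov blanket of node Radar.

Ch(Radar) = {Lidar}.
Radar's parents: IMU, Sonar, WheelEnc.
For each child, the remaining parents (spouses of Radar):
  Lidar's other parents are IMU, Velocity.
Union: {IMU, Sonar, WheelEnc} ∪ {Lidar} ∪ {IMU, Velocity} = {IMU, Lidar, Sonar, Velocity, WheelEnc}.

{IMU, Lidar, Sonar, Velocity, WheelEnc}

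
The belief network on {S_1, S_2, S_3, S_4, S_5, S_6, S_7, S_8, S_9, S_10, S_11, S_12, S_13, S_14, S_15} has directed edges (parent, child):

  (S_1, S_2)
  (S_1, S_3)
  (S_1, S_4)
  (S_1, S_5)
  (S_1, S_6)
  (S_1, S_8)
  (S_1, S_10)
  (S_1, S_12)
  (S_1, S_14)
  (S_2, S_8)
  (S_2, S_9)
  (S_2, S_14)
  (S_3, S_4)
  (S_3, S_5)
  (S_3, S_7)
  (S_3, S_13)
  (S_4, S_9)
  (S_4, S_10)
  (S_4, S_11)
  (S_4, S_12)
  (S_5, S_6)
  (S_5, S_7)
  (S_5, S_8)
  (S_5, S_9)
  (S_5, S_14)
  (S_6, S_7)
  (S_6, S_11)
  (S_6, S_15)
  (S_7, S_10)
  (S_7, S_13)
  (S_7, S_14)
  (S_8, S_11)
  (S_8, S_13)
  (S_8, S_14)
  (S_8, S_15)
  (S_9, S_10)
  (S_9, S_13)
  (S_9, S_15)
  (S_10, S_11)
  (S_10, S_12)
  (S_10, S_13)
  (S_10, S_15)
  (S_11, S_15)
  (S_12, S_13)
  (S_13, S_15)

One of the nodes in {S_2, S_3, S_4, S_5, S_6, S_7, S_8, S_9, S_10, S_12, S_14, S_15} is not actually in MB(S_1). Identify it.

A node's Markov blanket = Pa ∪ Ch ∪ (parents of Ch other than the node itself).
Ch(S_1) = {S_2, S_3, S_4, S_5, S_6, S_8, S_10, S_12, S_14}.
Parents of S_1: none.
Parents of each child, excluding S_1:
  S_2 has no other parent.
  S_3: no additional parents.
  S_4 also has parent S_3.
  S_5's other parent is S_3.
  S_6's other parent is S_5.
  parents(S_8) \ {S_1} = {S_2, S_5}.
  S_10's other parents are S_4, S_7, S_9.
  S_12's other parents are S_4, S_10.
  S_14 also has parents S_2, S_5, S_7, S_8.
MB(S_1) = {S_2, S_3, S_4, S_5, S_6, S_7, S_8, S_9, S_10, S_12, S_14}.
S_15 is neither a parent, child, nor co-parent of S_1, so it does not belong.

S_15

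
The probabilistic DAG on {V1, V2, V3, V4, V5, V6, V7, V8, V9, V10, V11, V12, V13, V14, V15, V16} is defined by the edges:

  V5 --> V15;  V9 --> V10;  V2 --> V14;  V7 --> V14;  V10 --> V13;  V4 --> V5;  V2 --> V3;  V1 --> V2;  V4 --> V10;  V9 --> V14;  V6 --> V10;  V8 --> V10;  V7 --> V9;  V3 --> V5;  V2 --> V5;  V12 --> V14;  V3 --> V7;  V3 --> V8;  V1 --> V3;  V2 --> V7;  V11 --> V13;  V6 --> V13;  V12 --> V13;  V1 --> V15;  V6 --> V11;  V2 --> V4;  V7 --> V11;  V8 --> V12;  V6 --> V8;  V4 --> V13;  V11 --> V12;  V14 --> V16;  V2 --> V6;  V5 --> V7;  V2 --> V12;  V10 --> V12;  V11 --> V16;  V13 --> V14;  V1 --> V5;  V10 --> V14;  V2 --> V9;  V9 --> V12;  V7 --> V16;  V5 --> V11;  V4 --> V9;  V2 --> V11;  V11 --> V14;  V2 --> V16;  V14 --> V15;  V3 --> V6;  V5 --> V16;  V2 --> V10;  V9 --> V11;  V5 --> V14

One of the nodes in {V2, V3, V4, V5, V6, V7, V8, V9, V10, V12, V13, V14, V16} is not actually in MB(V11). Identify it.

V3

By definition, MB(V11) is built from V11's parents, V11's children, and the co-parents of V11.
Parents of V11: V2, V5, V6, V7, V9.
V11 has children V12, V13, V14, V16.
Co-parents of V11 (other parents of its children):
  V12 also has parents V2, V8, V9, V10.
  V13's other parents are V4, V6, V10, V12.
  V14 also has parents V2, V5, V7, V9, V10, V12, V13.
  parents(V16) \ {V11} = {V2, V5, V7, V14}.
MB(V11) = {V2, V4, V5, V6, V7, V8, V9, V10, V12, V13, V14, V16}.
V3 is neither a parent, child, nor co-parent of V11, so it does not belong.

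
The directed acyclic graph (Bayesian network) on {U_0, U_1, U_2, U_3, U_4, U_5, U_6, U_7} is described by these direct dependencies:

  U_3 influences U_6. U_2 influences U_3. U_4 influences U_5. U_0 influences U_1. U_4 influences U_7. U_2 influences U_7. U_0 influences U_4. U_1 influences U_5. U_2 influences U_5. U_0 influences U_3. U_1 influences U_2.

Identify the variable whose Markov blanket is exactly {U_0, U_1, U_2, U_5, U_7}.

U_4

The target node must have every member of {U_0, U_1, U_2, U_5, U_7} as a parent, child, or co-parent, and no others.
Parents of U_4: U_0; children: U_5, U_7; co-parents: U_1, U_2.
These exactly cover the given set, so the node is U_4.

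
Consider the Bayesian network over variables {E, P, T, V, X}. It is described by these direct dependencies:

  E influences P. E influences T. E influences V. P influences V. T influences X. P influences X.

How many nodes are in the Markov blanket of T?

3

Parents of T: E.
Ch(T) = {X}.
Other parents of T's children:
  X also has parent P.
MB(T) = {E, P, X}, which has 3 nodes.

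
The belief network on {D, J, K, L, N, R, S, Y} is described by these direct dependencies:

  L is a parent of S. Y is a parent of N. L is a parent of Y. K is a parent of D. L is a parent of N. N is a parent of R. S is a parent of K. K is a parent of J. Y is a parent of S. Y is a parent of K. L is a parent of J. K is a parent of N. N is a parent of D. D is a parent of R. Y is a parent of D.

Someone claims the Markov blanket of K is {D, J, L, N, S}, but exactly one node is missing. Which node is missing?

K's parents: S, Y.
Ch(K) = {D, J, N}.
For each child, the remaining parents (spouses of K):
  parents(N) \ {K} = {L, Y}.
  parents(D) \ {K} = {N, Y}.
  J also has parent L.
MB(K) = {D, J, L, N, S, Y}.
Comparing with the claimed set, Y is missing.

Y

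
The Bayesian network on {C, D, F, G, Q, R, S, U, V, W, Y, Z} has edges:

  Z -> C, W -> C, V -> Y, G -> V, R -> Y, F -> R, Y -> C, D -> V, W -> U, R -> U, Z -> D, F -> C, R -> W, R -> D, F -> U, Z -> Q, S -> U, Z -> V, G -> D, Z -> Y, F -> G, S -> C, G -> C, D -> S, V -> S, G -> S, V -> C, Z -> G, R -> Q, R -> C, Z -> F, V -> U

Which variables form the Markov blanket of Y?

{C, F, G, R, S, V, W, Z}

Recall MB(v) = parents ∪ children ∪ spouses, where spouses are the other parents of v's children.
Ch(Y) = {C}.
Pa(Y) = {R, V, Z}.
Parents of each child, excluding Y:
  parents(C) \ {Y} = {F, G, R, S, V, W, Z}.
Union: {R, V, Z} ∪ {C} ∪ {F, G, R, S, V, W, Z} = {C, F, G, R, S, V, W, Z}.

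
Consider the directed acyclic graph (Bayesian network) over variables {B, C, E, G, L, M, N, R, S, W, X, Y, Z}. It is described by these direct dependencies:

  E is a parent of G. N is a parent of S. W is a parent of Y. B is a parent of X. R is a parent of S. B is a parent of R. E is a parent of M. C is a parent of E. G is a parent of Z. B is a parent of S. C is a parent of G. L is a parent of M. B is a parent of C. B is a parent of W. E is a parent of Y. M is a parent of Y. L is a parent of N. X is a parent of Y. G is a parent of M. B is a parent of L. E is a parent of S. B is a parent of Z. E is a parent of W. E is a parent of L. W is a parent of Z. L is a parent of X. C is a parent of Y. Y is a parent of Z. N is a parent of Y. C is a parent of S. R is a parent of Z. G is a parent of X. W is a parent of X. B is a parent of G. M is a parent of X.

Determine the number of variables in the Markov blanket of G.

G has parents B, C, E.
G's children: M, X, Z.
Parents of each child, excluding G:
  parents(M) \ {G} = {E, L}.
  X also has parents B, L, M, W.
  Z also has parents B, R, W, Y.
MB(G) = {B, C, E, L, M, R, W, X, Y, Z}, which has 10 nodes.

10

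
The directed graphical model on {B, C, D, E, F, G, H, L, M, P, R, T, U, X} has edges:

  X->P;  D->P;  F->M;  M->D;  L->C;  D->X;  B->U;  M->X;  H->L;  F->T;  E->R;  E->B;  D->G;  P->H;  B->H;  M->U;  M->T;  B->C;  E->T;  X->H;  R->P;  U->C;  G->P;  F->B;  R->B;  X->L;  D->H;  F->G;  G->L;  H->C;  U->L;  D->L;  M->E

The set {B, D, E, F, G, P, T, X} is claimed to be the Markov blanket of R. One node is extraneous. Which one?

A node's Markov blanket = Pa ∪ Ch ∪ (parents of Ch other than the node itself).
R's parents: E.
R has children B, P.
For each child, the remaining parents (spouses of R):
  B also has parents E, F.
  P also has parents D, G, X.
MB(R) = {B, D, E, F, G, P, X}.
T is neither a parent, child, nor co-parent of R, so it does not belong.

T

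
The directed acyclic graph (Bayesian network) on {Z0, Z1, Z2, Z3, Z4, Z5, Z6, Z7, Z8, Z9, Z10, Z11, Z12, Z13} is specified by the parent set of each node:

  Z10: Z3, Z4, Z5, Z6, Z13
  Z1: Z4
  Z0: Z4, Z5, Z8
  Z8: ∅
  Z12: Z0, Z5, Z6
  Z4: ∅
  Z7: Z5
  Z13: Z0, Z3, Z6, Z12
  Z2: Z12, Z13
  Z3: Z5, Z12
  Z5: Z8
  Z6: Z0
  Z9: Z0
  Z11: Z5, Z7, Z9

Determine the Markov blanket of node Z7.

Pa(Z7) = {Z5}.
Z7's children: Z11.
Co-parents of Z7 (other parents of its children):
  Z11: Z5, Z9
Taking the union gives {Z5, Z9, Z11}.

{Z5, Z9, Z11}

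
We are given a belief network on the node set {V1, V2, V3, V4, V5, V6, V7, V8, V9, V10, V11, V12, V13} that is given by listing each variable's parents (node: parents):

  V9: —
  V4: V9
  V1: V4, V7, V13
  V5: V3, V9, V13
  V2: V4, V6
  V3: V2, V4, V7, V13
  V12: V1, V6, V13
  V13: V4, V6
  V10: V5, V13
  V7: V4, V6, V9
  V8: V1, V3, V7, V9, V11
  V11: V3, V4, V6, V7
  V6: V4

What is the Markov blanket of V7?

{V1, V2, V3, V4, V6, V8, V9, V11, V13}

A node's Markov blanket = Pa ∪ Ch ∪ (parents of Ch other than the node itself).
Children of V7: V1, V3, V8, V11.
V7's parents: V4, V6, V9.
For each child, the remaining parents (spouses of V7):
  parents(V1) \ {V7} = {V4, V13}.
  V3's other parents are V2, V4, V13.
  parents(V11) \ {V7} = {V3, V4, V6}.
  parents(V8) \ {V7} = {V1, V3, V9, V11}.
MB(V7) = {V1, V2, V3, V4, V6, V8, V9, V11, V13}.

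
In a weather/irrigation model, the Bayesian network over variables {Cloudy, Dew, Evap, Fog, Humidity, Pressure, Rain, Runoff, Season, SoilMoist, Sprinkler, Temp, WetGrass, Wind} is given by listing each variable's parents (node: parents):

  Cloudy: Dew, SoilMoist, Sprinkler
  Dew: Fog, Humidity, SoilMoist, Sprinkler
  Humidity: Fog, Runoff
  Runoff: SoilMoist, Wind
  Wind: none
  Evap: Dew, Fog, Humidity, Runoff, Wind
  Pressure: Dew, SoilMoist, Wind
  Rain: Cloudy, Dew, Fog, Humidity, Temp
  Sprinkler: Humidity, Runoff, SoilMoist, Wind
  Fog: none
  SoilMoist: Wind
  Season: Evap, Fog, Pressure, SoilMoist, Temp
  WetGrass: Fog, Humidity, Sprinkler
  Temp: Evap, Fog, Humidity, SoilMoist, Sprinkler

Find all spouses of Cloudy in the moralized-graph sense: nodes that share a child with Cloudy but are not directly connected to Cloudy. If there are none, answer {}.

Children of Cloudy: Rain.
  parents(Rain) \ {Cloudy} = {Dew, Fog, Humidity, Temp}.
Excluding nodes already adjacent to Cloudy (Dew, Rain, SoilMoist, Sprinkler), the co-parent-only contribution is {Fog, Humidity, Temp}.

{Fog, Humidity, Temp}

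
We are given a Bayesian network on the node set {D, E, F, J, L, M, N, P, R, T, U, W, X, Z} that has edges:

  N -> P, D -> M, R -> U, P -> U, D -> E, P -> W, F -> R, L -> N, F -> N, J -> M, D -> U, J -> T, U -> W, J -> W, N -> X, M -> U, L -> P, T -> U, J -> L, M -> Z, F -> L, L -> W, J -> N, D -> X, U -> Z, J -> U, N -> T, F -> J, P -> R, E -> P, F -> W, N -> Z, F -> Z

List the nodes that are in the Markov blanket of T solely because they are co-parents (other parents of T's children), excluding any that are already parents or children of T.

Children of T: U.
  U also has parents D, J, M, P, R.
Excluding nodes already adjacent to T (J, N, U), the co-parent-only contribution is {D, M, P, R}.

{D, M, P, R}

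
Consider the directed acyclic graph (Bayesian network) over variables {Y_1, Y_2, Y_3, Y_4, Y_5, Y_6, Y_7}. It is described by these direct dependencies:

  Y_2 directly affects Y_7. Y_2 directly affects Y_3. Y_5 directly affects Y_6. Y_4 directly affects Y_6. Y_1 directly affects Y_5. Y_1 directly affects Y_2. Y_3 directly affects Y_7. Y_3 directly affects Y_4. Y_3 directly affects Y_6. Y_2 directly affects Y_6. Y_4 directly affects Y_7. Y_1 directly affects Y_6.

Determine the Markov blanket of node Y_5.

{Y_1, Y_2, Y_3, Y_4, Y_6}

A node's Markov blanket = Pa ∪ Ch ∪ (parents of Ch other than the node itself).
Ch(Y_5) = {Y_6}.
Pa(Y_5) = {Y_1}.
Co-parents of Y_5 (other parents of its children):
  Y_6: Y_1, Y_2, Y_3, Y_4
MB(Y_5) = {Y_1, Y_2, Y_3, Y_4, Y_6}.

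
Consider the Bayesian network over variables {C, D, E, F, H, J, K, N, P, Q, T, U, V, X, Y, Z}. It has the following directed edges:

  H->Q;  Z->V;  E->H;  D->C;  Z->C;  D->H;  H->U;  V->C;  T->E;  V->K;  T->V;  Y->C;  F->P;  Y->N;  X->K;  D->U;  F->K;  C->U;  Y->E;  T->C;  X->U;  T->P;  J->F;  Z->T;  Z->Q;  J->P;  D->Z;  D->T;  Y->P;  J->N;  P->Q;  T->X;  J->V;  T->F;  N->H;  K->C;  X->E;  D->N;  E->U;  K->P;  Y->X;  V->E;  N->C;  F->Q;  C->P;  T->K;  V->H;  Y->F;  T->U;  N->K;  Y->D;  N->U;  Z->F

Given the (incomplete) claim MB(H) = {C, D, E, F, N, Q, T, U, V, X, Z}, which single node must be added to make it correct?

H's children: Q, U.
Pa(H) = {D, E, N, V}.
For each child, the remaining parents (spouses of H):
  Q's other parents are F, P, Z.
  parents(U) \ {H} = {C, D, E, N, T, X}.
MB(H) = {C, D, E, F, N, P, Q, T, U, V, X, Z}.
Comparing with the claimed set, P is missing.

P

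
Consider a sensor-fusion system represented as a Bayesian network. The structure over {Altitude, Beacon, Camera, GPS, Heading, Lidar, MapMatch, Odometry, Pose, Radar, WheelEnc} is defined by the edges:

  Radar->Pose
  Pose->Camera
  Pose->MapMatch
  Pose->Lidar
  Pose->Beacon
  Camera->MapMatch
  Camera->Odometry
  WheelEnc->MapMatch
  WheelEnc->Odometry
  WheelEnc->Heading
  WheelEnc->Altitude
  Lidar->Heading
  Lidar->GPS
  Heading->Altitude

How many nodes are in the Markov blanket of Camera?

4

The Markov blanket of a node is its parents, its children, and the other parents of its children.
Camera's parents: Pose.
Ch(Camera) = {MapMatch, Odometry}.
Co-parents of Camera (other parents of its children):
  MapMatch's other parents are Pose, WheelEnc.
  Odometry also has parent WheelEnc.
MB(Camera) = {MapMatch, Odometry, Pose, WheelEnc}, which has 4 nodes.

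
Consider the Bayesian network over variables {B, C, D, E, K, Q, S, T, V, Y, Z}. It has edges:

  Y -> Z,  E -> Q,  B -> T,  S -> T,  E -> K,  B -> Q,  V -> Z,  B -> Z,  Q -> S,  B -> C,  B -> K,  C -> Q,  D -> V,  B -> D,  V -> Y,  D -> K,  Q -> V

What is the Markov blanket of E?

{B, C, D, K, Q}

The Markov blanket of a node is its parents, its children, and the other parents of its children.
Parents of E: none.
Children of E: K, Q.
Parents of each child, excluding E:
  K: B, D
  Q: B, C
Union: {} ∪ {K, Q} ∪ {B, C, D} = {B, C, D, K, Q}.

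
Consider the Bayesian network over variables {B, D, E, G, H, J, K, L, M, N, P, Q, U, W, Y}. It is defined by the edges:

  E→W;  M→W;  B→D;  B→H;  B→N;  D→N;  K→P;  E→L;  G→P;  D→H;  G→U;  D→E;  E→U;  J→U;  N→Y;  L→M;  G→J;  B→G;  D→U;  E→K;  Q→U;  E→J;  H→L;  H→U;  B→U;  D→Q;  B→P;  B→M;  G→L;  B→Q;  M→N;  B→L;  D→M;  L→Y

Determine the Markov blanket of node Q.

{B, D, E, G, H, J, U}

The Markov blanket of a node is its parents, its children, and the other parents of its children.
Q's parents: B, D.
Children of Q: U.
For each child, the remaining parents (spouses of Q):
  U: B, D, E, G, H, J
Taking the union gives {B, D, E, G, H, J, U}.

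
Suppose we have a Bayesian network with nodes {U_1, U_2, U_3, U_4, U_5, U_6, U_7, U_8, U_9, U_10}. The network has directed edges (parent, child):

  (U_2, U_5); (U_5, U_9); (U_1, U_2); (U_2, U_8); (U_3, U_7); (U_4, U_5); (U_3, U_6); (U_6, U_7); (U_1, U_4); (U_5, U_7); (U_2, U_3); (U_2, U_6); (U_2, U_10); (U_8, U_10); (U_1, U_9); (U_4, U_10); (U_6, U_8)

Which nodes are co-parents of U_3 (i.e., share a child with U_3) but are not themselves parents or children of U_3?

Children of U_3: U_6, U_7.
  parents(U_6) \ {U_3} = {U_2}.
  U_7's other parents are U_5, U_6.
Excluding nodes already adjacent to U_3 (U_2, U_6, U_7), the co-parent-only contribution is {U_5}.

{U_5}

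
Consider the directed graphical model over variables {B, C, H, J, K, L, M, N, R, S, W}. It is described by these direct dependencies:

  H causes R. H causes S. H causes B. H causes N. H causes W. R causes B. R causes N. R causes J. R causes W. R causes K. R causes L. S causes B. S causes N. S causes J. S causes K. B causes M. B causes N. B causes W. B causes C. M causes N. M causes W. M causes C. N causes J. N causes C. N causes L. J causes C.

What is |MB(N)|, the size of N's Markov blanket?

N has parents B, H, M, R, S.
Children of N: C, J, L.
Co-parents of N (other parents of its children):
  J: R, S
  C: B, J, M
  L: R
MB(N) = {B, C, H, J, L, M, R, S}, which has 8 nodes.

8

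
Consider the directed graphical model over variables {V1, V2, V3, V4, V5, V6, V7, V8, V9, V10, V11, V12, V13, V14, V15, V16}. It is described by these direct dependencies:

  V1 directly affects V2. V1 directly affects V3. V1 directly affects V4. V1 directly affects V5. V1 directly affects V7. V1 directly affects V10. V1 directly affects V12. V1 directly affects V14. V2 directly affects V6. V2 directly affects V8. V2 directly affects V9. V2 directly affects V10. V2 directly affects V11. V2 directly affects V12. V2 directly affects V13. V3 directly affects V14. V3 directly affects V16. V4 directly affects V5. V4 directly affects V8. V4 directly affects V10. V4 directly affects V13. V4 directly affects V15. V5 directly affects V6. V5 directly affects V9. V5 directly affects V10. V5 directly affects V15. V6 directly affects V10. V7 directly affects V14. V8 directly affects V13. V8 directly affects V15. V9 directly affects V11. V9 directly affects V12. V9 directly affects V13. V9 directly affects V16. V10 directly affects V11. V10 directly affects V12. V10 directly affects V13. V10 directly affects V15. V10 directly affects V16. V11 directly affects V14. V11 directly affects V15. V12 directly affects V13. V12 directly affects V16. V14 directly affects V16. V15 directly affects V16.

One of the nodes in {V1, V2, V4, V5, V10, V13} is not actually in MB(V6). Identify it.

V6's parents: V2, V5.
V6 has child V10.
Parents of each child, excluding V6:
  V10: V1, V2, V4, V5
MB(V6) = {V1, V2, V4, V5, V10}.
V13 is neither a parent, child, nor co-parent of V6, so it does not belong.

V13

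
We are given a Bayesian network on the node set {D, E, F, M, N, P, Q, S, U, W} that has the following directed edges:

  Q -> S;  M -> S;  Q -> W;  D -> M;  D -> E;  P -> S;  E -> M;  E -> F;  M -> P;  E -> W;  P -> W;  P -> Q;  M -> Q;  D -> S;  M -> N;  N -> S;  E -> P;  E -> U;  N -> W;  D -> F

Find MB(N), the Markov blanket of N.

N's children: S, W.
N has parent M.
For each child, the remaining parents (spouses of N):
  S: D, M, P, Q
  W: E, P, Q
So the Markov blanket of N is {D, E, M, P, Q, S, W}.

{D, E, M, P, Q, S, W}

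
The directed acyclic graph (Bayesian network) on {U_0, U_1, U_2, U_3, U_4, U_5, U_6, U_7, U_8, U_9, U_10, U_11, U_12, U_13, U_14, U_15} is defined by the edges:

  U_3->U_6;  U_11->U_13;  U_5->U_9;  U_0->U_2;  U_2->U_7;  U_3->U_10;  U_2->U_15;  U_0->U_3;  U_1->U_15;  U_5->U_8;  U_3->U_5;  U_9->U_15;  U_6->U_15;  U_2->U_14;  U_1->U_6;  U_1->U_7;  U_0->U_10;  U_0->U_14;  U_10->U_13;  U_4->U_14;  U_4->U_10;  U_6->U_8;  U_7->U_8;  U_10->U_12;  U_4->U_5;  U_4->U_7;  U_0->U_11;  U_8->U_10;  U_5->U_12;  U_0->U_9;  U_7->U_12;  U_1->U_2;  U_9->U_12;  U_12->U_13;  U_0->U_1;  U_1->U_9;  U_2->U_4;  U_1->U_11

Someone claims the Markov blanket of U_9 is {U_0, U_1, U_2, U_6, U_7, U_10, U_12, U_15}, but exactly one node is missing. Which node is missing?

U_5

U_9's parents: U_0, U_1, U_5.
Children of U_9: U_12, U_15.
Parents of each child, excluding U_9:
  U_12's other parents are U_5, U_7, U_10.
  U_15 also has parents U_1, U_2, U_6.
MB(U_9) = {U_0, U_1, U_2, U_5, U_6, U_7, U_10, U_12, U_15}.
Comparing with the claimed set, U_5 is missing.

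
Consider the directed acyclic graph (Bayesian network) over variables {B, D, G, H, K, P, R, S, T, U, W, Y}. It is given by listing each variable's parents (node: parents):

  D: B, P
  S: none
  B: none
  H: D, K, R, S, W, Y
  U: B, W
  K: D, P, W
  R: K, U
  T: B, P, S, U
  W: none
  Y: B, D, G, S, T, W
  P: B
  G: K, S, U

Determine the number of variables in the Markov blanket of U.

8

By definition, MB(U) is built from U's parents, U's children, and the co-parents of U.
U has parents B, W.
Ch(U) = {G, R, T}.
Co-parents of U (other parents of its children):
  T: B, P, S
  R: K
  G: K, S
MB(U) = {B, G, K, P, R, S, T, W}, which has 8 nodes.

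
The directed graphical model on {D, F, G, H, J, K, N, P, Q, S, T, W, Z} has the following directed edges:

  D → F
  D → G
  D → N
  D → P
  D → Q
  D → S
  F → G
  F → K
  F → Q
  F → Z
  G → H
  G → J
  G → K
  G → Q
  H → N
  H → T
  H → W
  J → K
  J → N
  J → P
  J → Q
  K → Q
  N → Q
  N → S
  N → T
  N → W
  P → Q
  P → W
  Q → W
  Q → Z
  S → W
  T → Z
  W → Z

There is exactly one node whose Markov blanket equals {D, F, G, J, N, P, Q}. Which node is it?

K

The target node must have every member of {D, F, G, J, N, P, Q} as a parent, child, or co-parent, and no others.
Parents of K: F, G, J; children: Q; co-parents: D, F, G, J, N, P.
These exactly cover the given set, so the node is K.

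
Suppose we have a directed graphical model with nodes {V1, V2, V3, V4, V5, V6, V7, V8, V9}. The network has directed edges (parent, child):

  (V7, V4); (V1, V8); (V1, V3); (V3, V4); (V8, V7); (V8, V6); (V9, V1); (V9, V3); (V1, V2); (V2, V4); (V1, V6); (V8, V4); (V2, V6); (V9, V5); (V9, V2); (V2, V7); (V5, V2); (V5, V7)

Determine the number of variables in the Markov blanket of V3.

Recall MB(v) = parents ∪ children ∪ spouses, where spouses are the other parents of v's children.
Parents of V3: V1, V9.
Ch(V3) = {V4}.
For each child, the remaining parents (spouses of V3):
  V4: V2, V7, V8
MB(V3) = {V1, V2, V4, V7, V8, V9}, which has 6 nodes.

6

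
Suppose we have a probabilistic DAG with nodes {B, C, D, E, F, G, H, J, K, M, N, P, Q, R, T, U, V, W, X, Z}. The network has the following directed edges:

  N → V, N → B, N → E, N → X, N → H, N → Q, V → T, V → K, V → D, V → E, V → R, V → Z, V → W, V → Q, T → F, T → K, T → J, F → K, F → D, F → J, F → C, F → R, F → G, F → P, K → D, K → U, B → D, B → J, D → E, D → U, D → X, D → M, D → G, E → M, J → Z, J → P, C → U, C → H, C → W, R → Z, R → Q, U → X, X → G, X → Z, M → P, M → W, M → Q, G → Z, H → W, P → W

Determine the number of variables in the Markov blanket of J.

Recall MB(v) = parents ∪ children ∪ spouses, where spouses are the other parents of v's children.
J has parents B, F, T.
J's children: P, Z.
Parents of each child, excluding J:
  Z: G, R, V, X
  P: F, M
MB(J) = {B, F, G, M, P, R, T, V, X, Z}, which has 10 nodes.

10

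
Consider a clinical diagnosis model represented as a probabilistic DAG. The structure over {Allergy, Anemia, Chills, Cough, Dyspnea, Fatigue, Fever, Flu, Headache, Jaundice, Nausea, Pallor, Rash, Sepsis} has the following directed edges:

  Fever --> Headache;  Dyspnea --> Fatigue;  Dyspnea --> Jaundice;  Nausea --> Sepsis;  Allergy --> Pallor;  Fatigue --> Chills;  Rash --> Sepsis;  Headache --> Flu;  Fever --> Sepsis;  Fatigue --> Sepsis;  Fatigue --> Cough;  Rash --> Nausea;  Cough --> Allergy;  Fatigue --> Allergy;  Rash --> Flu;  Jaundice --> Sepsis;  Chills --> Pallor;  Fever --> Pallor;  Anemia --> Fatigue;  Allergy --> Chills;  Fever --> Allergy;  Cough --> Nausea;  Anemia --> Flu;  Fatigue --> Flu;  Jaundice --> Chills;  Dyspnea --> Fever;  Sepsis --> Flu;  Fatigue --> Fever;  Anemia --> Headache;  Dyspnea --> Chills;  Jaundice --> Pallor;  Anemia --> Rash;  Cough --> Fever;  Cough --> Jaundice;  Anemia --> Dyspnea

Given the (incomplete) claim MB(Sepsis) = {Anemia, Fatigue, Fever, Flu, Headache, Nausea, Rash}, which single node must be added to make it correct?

Jaundice

Sepsis has parents Fatigue, Fever, Jaundice, Nausea, Rash.
Sepsis's children: Flu.
For each child, the remaining parents (spouses of Sepsis):
  parents(Flu) \ {Sepsis} = {Anemia, Fatigue, Headache, Rash}.
MB(Sepsis) = {Anemia, Fatigue, Fever, Flu, Headache, Jaundice, Nausea, Rash}.
Comparing with the claimed set, Jaundice is missing.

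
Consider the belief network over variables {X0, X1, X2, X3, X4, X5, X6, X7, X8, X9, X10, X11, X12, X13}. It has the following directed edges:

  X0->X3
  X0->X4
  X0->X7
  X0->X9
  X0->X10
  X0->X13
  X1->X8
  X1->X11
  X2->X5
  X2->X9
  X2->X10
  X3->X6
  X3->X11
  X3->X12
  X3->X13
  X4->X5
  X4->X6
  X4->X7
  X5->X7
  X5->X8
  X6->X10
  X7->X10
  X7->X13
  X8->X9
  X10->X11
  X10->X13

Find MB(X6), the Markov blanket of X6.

{X0, X2, X3, X4, X7, X10}

X6's parents: X3, X4.
X6 has child X10.
Other parents of X6's children:
  X10's other parents are X0, X2, X7.
Union: {X3, X4} ∪ {X10} ∪ {X0, X2, X7} = {X0, X2, X3, X4, X7, X10}.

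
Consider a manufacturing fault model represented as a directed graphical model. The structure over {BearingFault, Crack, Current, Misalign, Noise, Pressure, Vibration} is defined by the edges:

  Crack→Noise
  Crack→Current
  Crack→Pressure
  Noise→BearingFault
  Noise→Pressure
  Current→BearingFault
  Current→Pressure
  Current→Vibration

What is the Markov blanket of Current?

{BearingFault, Crack, Noise, Pressure, Vibration}

Recall MB(v) = parents ∪ children ∪ spouses, where spouses are the other parents of v's children.
Current has parent Crack.
Children of Current: BearingFault, Pressure, Vibration.
Parents of each child, excluding Current:
  BearingFault's other parent is Noise.
  parents(Pressure) \ {Current} = {Crack, Noise}.
  Vibration has no other parent.
MB(Current) = {BearingFault, Crack, Noise, Pressure, Vibration}.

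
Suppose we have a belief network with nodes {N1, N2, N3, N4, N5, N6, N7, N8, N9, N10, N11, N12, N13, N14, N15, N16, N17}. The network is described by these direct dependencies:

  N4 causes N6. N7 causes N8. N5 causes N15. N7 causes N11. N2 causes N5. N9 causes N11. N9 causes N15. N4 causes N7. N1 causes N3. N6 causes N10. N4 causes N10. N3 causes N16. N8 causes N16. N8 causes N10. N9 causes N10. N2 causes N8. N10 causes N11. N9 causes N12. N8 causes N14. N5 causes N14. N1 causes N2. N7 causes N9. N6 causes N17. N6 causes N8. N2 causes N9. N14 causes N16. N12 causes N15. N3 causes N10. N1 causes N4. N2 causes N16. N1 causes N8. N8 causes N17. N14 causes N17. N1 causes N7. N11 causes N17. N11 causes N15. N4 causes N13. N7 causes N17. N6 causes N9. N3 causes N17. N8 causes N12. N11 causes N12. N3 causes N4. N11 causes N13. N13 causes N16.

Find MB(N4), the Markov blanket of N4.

{N1, N3, N6, N7, N8, N9, N10, N11, N13}

Pa(N4) = {N1, N3}.
N4's children: N6, N7, N10, N13.
For each child, the remaining parents (spouses of N4):
  N6: no additional parents.
  parents(N7) \ {N4} = {N1}.
  parents(N10) \ {N4} = {N3, N6, N8, N9}.
  N13 also has parent N11.
Union: {N1, N3} ∪ {N6, N7, N10, N13} ∪ {N1, N3, N6, N8, N9, N11} = {N1, N3, N6, N7, N8, N9, N10, N11, N13}.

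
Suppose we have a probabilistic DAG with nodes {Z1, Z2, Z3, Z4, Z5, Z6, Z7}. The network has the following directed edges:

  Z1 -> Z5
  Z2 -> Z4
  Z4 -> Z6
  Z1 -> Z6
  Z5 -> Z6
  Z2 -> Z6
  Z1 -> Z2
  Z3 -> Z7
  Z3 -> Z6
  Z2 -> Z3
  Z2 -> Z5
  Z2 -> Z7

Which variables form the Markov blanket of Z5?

By definition, MB(Z5) is built from Z5's parents, Z5's children, and the co-parents of Z5.
Parents of Z5: Z1, Z2.
Z5's children: Z6.
Co-parents of Z5 (other parents of its children):
  Z6's other parents are Z1, Z2, Z3, Z4.
MB(Z5) = {Z1, Z2, Z3, Z4, Z6}.

{Z1, Z2, Z3, Z4, Z6}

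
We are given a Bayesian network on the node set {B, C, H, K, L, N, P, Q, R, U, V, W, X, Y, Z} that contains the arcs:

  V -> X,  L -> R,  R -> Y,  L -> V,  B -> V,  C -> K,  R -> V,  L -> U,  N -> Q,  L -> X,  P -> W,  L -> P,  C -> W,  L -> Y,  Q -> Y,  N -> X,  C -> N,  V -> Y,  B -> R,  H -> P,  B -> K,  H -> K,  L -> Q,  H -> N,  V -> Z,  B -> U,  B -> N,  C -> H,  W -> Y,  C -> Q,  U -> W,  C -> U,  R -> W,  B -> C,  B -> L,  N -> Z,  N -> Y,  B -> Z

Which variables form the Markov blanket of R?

Recall MB(v) = parents ∪ children ∪ spouses, where spouses are the other parents of v's children.
Children of R: V, W, Y.
R has parents B, L.
Other parents of R's children:
  parents(V) \ {R} = {B, L}.
  parents(W) \ {R} = {C, P, U}.
  parents(Y) \ {R} = {L, N, Q, V, W}.
Taking the union gives {B, C, L, N, P, Q, U, V, W, Y}.

{B, C, L, N, P, Q, U, V, W, Y}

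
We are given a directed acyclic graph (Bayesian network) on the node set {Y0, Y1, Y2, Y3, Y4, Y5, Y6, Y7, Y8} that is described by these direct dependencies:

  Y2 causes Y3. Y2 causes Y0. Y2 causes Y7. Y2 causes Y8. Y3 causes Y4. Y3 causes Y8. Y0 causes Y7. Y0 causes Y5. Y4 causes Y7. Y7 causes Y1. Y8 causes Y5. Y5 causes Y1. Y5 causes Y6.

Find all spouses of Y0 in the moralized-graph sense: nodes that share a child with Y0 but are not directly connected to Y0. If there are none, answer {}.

Children of Y0: Y5, Y7.
  Y7's other parents are Y2, Y4.
  Y5's other parent is Y8.
Excluding nodes already adjacent to Y0 (Y2, Y5, Y7), the co-parent-only contribution is {Y4, Y8}.

{Y4, Y8}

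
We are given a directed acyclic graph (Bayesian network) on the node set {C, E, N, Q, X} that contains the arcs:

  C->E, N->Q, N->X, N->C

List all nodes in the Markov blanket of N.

Parents of N: none.
Children of N: C, Q, X.
Co-parents of N (other parents of its children):
  C: no additional parents.
  Q: no additional parents.
  X has no other parent.
So the Markov blanket of N is {C, Q, X}.

{C, Q, X}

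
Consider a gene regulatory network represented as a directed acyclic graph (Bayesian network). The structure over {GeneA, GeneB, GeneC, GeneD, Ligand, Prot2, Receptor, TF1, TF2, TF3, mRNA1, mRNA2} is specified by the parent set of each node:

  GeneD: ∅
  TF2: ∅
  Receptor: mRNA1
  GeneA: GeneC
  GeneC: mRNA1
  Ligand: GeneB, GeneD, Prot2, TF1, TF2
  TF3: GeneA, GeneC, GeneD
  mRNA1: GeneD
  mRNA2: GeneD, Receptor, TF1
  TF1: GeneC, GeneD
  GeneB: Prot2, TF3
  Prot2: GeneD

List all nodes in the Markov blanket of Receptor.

{GeneD, TF1, mRNA1, mRNA2}

A node's Markov blanket = Pa ∪ Ch ∪ (parents of Ch other than the node itself).
Children of Receptor: mRNA2.
Pa(Receptor) = {mRNA1}.
For each child, the remaining parents (spouses of Receptor):
  mRNA2: GeneD, TF1
Union: {mRNA1} ∪ {mRNA2} ∪ {GeneD, TF1} = {GeneD, TF1, mRNA1, mRNA2}.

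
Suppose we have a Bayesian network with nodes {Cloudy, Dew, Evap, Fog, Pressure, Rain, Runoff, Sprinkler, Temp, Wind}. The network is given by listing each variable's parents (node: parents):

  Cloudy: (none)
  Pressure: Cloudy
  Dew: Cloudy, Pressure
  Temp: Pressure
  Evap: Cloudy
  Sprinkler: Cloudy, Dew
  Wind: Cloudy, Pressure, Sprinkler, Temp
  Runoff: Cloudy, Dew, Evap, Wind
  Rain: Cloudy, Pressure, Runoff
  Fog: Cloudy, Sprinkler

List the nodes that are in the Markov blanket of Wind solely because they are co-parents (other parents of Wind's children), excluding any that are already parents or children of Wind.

{Dew, Evap}

Children of Wind: Runoff.
  Runoff also has parents Cloudy, Dew, Evap.
Excluding nodes already adjacent to Wind (Cloudy, Pressure, Runoff, Sprinkler, Temp), the co-parent-only contribution is {Dew, Evap}.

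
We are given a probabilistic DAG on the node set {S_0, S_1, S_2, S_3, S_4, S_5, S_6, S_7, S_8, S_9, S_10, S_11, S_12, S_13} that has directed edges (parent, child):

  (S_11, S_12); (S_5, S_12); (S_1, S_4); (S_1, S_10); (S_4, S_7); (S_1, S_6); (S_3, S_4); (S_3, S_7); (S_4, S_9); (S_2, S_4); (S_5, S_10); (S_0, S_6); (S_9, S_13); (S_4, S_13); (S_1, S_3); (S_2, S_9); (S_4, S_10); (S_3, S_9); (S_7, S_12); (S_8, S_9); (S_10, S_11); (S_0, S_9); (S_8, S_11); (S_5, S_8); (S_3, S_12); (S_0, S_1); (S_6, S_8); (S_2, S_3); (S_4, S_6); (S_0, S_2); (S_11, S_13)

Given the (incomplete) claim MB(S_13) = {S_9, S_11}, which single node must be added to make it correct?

The Markov blanket of a node is its parents, its children, and the other parents of its children.
Ch(S_13) = {}.
S_13's parents: S_4, S_9, S_11.
S_13 has no children, so there are no co-parents.
MB(S_13) = {S_4, S_9, S_11}.
Comparing with the claimed set, S_4 is missing.

S_4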